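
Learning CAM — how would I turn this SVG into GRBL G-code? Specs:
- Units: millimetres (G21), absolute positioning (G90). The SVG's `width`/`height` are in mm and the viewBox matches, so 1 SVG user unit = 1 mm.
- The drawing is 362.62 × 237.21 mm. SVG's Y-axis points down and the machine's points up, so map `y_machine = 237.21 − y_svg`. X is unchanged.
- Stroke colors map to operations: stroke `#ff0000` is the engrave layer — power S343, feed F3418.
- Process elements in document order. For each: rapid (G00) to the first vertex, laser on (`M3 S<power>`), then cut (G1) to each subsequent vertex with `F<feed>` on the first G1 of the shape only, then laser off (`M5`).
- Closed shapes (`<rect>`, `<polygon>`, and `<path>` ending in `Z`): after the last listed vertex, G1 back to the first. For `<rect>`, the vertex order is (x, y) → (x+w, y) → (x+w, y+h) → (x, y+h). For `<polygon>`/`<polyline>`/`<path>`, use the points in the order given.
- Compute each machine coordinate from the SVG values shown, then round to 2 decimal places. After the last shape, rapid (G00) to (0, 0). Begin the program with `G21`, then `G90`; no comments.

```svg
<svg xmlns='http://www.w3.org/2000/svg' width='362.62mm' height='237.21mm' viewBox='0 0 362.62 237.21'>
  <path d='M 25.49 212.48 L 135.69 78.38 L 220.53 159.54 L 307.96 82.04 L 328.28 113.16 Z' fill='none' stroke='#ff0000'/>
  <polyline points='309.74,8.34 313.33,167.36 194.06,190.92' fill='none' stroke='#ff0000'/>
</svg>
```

G21
G90
G00 X25.49 Y24.73
M3 S343
G1 X135.69 Y158.83 F3418
G1 X220.53 Y77.67
G1 X307.96 Y155.17
G1 X328.28 Y124.05
G1 X25.49 Y24.73
M5
G00 X309.74 Y228.87
M3 S343
G1 X313.33 Y69.85 F3418
G1 X194.06 Y46.29
M5
G00 X0.00 Y0.00

Since the viewBox matches the mm dimensions, user units are millimetres directly. The only transform is the Y-flip y_m = 237.21 − y_svg.

Shape 1 is a closed polygon drawn with `<path>`. Its stroke #ff0000 means engrave at S343, F3418. After flipping Y the toolpath is (25.49,24.73) → (135.69,158.83) → (220.53,77.67) → (307.96,155.17) → (328.28,124.05) → (25.49,24.73), returning to the start.

Shape 2 is a open polyline drawn with `<polyline>`. Its stroke #ff0000 means engrave at S343, F3418. After flipping Y the toolpath is (309.74,228.87) → (313.33,69.85) → (194.06,46.29).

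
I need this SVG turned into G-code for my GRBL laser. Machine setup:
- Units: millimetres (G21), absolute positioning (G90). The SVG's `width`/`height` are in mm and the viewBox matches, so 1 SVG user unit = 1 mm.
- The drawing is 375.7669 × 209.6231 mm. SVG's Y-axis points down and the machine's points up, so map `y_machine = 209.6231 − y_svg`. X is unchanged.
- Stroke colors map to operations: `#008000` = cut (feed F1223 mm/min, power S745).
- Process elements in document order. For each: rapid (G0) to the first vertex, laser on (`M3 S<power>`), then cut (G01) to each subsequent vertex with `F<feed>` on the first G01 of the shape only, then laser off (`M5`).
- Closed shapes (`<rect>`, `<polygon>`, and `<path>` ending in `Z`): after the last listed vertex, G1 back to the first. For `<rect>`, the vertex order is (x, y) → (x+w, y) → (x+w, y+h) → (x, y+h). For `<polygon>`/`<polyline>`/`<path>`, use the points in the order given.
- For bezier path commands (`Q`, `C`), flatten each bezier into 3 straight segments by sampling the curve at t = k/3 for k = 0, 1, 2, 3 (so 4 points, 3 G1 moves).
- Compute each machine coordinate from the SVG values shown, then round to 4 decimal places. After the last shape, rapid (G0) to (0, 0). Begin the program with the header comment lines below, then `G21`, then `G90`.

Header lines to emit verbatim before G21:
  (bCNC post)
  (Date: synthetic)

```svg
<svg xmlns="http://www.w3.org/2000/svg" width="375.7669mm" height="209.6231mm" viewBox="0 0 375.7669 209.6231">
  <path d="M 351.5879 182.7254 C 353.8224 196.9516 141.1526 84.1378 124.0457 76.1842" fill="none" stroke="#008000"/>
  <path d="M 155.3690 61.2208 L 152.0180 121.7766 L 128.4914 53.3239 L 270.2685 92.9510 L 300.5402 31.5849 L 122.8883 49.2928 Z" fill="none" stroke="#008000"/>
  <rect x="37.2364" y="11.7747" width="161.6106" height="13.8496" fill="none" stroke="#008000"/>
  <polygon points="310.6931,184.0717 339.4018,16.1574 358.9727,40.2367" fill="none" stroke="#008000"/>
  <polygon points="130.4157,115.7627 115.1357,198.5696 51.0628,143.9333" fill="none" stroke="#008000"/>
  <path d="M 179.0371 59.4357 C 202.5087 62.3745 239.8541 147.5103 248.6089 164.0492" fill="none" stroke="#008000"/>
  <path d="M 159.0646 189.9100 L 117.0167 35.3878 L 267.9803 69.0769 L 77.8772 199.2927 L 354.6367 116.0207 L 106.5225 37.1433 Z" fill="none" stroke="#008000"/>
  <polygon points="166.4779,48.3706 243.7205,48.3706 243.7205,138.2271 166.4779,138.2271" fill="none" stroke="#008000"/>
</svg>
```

(bCNC post)
(Date: synthetic)
G21
G90
G0 X351.5879 Y26.8977
M3 S745
G01 X297.3901 Y46.4293 F1223
G01 X191.1377 Y99.1208
G01 X124.0457 Y133.4389
M5
G0 X155.3690 Y148.4023
M3 S745
G01 X152.0180 Y87.8465 F1223
G01 X128.4914 Y156.2992
G01 X270.2685 Y116.6721
G01 X300.5402 Y178.0382
G01 X122.8883 Y160.3303
G01 X155.3690 Y148.4023
M5
G0 X37.2364 Y197.8484
M3 S745
G01 X198.8470 Y197.8484 F1223
G01 X198.8470 Y183.9988
G01 X37.2364 Y183.9988
G01 X37.2364 Y197.8484
M5
G0 X310.6931 Y25.5514
M3 S745
G01 X339.4018 Y193.4657 F1223
G01 X358.9727 Y169.3864
G01 X310.6931 Y25.5514
M5
G0 X130.4157 Y93.8604
M3 S745
G01 X115.1357 Y11.0535 F1223
G01 X51.0628 Y65.6898
G01 X130.4157 Y93.8604
M5
G0 X179.0371 Y150.1874
M3 S745
G01 X205.5605 Y125.4346 F1223
G01 X231.8967 Y79.3935
G01 X248.6089 Y45.5739
M5
G0 X159.0646 Y19.7131
M3 S745
G01 X117.0167 Y174.2353 F1223
G01 X267.9803 Y140.5462
G01 X77.8772 Y10.3304
G01 X354.6367 Y93.6024
G01 X106.5225 Y172.4798
G01 X159.0646 Y19.7131
M5
G0 X166.4779 Y161.2525
M3 S745
G01 X243.7205 Y161.2525 F1223
G01 X243.7205 Y71.3960
G01 X166.4779 Y71.3960
G01 X166.4779 Y161.2525
M5
G0 X0.0000 Y0.0000

viewBox `0 0 375.7669 209.6231` with mm width/height → 1 unit = 1 mm. Flip: y_m = 209.6231 − y_svg.

**Shape 1** — `<path>` cubic bezier, stroke `#008000` → cut (S745, F1223). Control points (SVG): P0=(351.5879,182.7254), P1=(353.8224,196.9516), P2=(141.1526,84.1378), P3=(124.0457,76.1842); sampled at t=k/3. Machine vertices: (351.5879,26.8977) → (297.3901,46.4293) → (191.1377,99.1208) → (124.0457,133.4389). Open path.

**Shape 2** — `<path>` closed polygon, stroke `#008000` → cut (S745, F1223). Machine vertices: (155.3690,148.4023) → (152.0180,87.8465) → (128.4914,156.2992) → (270.2685,116.6721) → (300.5402,178.0382) → (122.8883,160.3303) → (155.3690,148.4023). Closed: final G1 returns to the first vertex.

**Shape 3** — `<rect>` rectangle, stroke `#008000` → cut (S745, F1223). Machine vertices: (37.2364,197.8484) → (198.8470,197.8484) → (198.8470,183.9988) → (37.2364,183.9988) → (37.2364,197.8484). Closed: final G1 returns to the first vertex.

**Shape 4** — `<polygon>` closed polygon, stroke `#008000` → cut (S745, F1223). Machine vertices: (310.6931,25.5514) → (339.4018,193.4657) → (358.9727,169.3864) → (310.6931,25.5514). Closed: final G1 returns to the first vertex.

**Shape 5** — `<polygon>` regular polygon, stroke `#008000` → cut (S745, F1223). Machine vertices: (130.4157,93.8604) → (115.1357,11.0535) → (51.0628,65.6898) → (130.4157,93.8604). Closed: final G1 returns to the first vertex.

**Shape 6** — `<path>` cubic bezier, stroke `#008000` → cut (S745, F1223). Control points (SVG): P0=(179.0371,59.4357), P1=(202.5087,62.3745), P2=(239.8541,147.5103), P3=(248.6089,164.0492); sampled at t=k/3. Machine vertices: (179.0371,150.1874) → (205.5605,125.4346) → (231.8967,79.3935) → (248.6089,45.5739). Open path.

**Shape 7** — `<path>` closed polygon, stroke `#008000` → cut (S745, F1223). Machine vertices: (159.0646,19.7131) → (117.0167,174.2353) → (267.9803,140.5462) → (77.8772,10.3304) → (354.6367,93.6024) → (106.5225,172.4798) → (159.0646,19.7131). Closed: final G1 returns to the first vertex.

**Shape 8** — `<polygon>` rectangle, stroke `#008000` → cut (S745, F1223). Machine vertices: (166.4779,161.2525) → (243.7205,161.2525) → (243.7205,71.3960) → (166.4779,71.3960) → (166.4779,161.2525). Closed: final G1 returns to the first vertex.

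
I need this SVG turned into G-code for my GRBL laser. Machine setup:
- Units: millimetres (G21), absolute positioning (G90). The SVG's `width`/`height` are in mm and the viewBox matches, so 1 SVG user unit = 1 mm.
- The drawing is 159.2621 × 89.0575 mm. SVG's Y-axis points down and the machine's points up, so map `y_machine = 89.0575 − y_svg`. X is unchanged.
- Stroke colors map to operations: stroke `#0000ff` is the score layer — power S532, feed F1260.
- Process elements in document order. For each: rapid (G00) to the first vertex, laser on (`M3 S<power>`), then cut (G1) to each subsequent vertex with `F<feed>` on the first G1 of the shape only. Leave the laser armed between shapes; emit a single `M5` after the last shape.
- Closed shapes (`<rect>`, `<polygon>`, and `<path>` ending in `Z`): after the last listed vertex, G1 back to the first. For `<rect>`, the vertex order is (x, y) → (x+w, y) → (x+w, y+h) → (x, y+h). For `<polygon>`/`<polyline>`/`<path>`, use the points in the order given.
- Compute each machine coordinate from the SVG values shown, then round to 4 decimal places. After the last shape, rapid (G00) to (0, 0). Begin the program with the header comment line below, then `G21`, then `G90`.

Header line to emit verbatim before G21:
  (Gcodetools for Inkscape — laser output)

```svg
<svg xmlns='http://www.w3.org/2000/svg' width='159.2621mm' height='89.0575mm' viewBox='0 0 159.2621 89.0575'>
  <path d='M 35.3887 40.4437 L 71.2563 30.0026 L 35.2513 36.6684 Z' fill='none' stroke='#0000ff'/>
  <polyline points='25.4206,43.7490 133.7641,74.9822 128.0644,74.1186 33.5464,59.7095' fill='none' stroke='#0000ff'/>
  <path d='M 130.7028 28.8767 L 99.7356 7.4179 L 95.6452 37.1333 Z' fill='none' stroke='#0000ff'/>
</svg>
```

Since the viewBox matches the mm dimensions, user units are millimetres directly. The only transform is the Y-flip y_m = 89.0575 − y_svg.

Shape 1 is a closed polygon drawn with `<path>`. Its stroke #0000ff means score at S532, F1260. After flipping Y the toolpath is (35.3887,48.6138) → (71.2563,59.0549) → (35.2513,52.3891) → (35.3887,48.6138), returning to the start.

Shape 2 is a open polyline drawn with `<polyline>`. Its stroke #0000ff means score at S532, F1260. After flipping Y the toolpath is (25.4206,45.3085) → (133.7641,14.0753) → (128.0644,14.9389) → (33.5464,29.3480).

Shape 3 is a closed polygon drawn with `<path>`. Its stroke #0000ff means score at S532, F1260. After flipping Y the toolpath is (130.7028,60.1808) → (99.7356,81.6396) → (95.6452,51.9242) → (130.7028,60.1808), returning to the start.

(Gcodetools for Inkscape — laser output)
G21
G90
G00 X35.3887 Y48.6138
M3 S532
G1 X71.2563 Y59.0549 F1260
G1 X35.2513 Y52.3891
G1 X35.3887 Y48.6138
G00 X25.4206 Y45.3085
M3 S532
G1 X133.7641 Y14.0753 F1260
G1 X128.0644 Y14.9389
G1 X33.5464 Y29.3480
G00 X130.7028 Y60.1808
M3 S532
G1 X99.7356 Y81.6396 F1260
G1 X95.6452 Y51.9242
G1 X130.7028 Y60.1808
M5
G00 X0.0000 Y0.0000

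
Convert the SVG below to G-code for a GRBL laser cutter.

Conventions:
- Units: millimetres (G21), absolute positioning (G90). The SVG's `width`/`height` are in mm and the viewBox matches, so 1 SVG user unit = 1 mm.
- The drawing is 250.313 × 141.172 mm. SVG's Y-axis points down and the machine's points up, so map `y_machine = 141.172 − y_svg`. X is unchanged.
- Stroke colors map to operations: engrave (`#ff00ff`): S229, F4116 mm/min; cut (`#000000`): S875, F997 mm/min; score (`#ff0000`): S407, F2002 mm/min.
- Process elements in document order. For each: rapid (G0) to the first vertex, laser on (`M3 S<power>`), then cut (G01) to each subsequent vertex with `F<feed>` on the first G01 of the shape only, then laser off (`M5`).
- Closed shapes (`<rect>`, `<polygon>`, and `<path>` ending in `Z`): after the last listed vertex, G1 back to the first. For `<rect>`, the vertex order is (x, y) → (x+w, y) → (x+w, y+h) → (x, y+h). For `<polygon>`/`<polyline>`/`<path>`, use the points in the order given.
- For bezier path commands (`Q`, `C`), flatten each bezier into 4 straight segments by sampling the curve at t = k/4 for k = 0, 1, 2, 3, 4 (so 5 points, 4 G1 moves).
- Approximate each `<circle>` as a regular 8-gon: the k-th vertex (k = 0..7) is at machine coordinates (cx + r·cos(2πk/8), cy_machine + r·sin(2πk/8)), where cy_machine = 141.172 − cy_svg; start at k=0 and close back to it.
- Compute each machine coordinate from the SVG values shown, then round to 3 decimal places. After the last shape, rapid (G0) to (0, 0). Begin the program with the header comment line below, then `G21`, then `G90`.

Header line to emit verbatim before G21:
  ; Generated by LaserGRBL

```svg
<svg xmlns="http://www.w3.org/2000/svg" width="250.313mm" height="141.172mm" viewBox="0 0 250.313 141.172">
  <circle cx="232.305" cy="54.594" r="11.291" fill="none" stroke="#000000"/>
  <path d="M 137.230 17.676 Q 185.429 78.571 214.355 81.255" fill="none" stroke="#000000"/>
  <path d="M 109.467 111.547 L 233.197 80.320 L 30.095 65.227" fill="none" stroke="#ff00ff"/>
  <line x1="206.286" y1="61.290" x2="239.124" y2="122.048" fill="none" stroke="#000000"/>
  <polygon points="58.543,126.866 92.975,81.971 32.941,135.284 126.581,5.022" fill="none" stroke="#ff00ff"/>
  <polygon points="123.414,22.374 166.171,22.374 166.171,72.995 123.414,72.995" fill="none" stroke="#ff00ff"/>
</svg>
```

; Generated by LaserGRBL
G21
G90
G0 X243.596 Y86.578
M3 S875
G01 X240.289 Y94.562 F997
G01 X232.305 Y97.869
G01 X224.321 Y94.562
G01 X221.014 Y86.578
G01 X224.321 Y78.594
G01 X232.305 Y75.287
G01 X240.289 Y78.594
G01 X243.596 Y86.578
M5
G0 X137.230 Y123.496
M3 S875
G01 X160.125 Y96.687 F997
G01 X180.611 Y77.154
G01 X198.687 Y64.897
G01 X214.355 Y59.917
M5
G0 X109.467 Y29.625
M3 S229
G01 X233.197 Y60.852 F4116
G01 X30.095 Y75.945
M5
G0 X206.286 Y79.882
M3 S875
G01 X239.124 Y19.124 F997
M5
G0 X58.543 Y14.306
M3 S229
G01 X92.975 Y59.201 F4116
G01 X32.941 Y5.888
G01 X126.581 Y136.150
G01 X58.543 Y14.306
M5
G0 X123.414 Y118.798
M3 S229
G01 X166.171 Y118.798 F4116
G01 X166.171 Y68.177
G01 X123.414 Y68.177
G01 X123.414 Y118.798
M5
G0 X0.000 Y0.000

Since the viewBox matches the mm dimensions, user units are millimetres directly. The only transform is the Y-flip y_m = 141.172 − y_svg.

Shape 1 is a circle drawn with `<circle>`. Its stroke #000000 means cut at S875, F997. After flipping Y the toolpath is (243.596,86.578) → (240.289,94.562) → (232.305,97.869) → (224.321,94.562) → (221.014,86.578) → (224.321,78.594) → (232.305,75.287) → (240.289,78.594) → (243.596,86.578), returning to the start.

Shape 2 is a quadratic bezier drawn with `<path>`. Its stroke #000000 means cut at S875, F997. After flipping Y the toolpath is (137.230,123.496) → (160.125,96.687) → (180.611,77.154) → (198.687,64.897) → (214.355,59.917).

Shape 3 is a open polyline drawn with `<path>`. Its stroke #ff00ff means engrave at S229, F4116. After flipping Y the toolpath is (109.467,29.625) → (233.197,60.852) → (30.095,75.945).

Shape 4 is a line segment drawn with `<line>`. Its stroke #000000 means cut at S875, F997. After flipping Y the toolpath is (206.286,79.882) → (239.124,19.124).

Shape 5 is a closed polygon drawn with `<polygon>`. Its stroke #ff00ff means engrave at S229, F4116. After flipping Y the toolpath is (58.543,14.306) → (92.975,59.201) → (32.941,5.888) → (126.581,136.150) → (58.543,14.306), returning to the start.

Shape 6 is a rectangle drawn with `<polygon>`. Its stroke #ff00ff means engrave at S229, F4116. After flipping Y the toolpath is (123.414,118.798) → (166.171,118.798) → (166.171,68.177) → (123.414,68.177) → (123.414,118.798), returning to the start.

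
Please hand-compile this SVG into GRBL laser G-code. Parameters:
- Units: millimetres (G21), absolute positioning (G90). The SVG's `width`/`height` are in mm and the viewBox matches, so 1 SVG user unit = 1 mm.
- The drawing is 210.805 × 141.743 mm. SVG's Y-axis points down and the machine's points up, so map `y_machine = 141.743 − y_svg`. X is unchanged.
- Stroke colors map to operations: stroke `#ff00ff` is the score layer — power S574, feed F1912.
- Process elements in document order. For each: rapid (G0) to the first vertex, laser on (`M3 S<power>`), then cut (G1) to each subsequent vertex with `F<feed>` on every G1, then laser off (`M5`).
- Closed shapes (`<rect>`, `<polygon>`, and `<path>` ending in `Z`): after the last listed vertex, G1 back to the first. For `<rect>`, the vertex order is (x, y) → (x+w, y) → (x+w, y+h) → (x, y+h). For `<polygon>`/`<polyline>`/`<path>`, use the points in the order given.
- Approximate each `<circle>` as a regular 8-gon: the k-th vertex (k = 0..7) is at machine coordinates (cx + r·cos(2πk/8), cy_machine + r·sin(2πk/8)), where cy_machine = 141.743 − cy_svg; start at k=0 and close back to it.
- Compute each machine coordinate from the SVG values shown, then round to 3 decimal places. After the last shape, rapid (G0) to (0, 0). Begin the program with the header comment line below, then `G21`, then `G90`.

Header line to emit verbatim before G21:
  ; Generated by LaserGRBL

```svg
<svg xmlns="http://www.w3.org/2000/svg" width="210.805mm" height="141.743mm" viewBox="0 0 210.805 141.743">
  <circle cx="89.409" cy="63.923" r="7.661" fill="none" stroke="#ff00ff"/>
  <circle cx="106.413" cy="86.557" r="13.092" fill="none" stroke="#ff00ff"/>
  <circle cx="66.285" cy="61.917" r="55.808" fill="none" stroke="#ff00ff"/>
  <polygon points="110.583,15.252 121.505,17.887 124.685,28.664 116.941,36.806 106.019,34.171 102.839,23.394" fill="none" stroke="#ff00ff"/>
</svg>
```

; Generated by LaserGRBL
G21
G90
G0 X97.070 Y77.820
M3 S574
G1 X94.826 Y83.237 F1912
G1 X89.409 Y85.481 F1912
G1 X83.992 Y83.237 F1912
G1 X81.748 Y77.820 F1912
G1 X83.992 Y72.403 F1912
G1 X89.409 Y70.159 F1912
G1 X94.826 Y72.403 F1912
G1 X97.070 Y77.820 F1912
M5
G0 X119.505 Y55.186
M3 S574
G1 X115.670 Y64.443 F1912
G1 X106.413 Y68.278 F1912
G1 X97.156 Y64.443 F1912
G1 X93.321 Y55.186 F1912
G1 X97.156 Y45.929 F1912
G1 X106.413 Y42.094 F1912
G1 X115.670 Y45.929 F1912
G1 X119.505 Y55.186 F1912
M5
G0 X122.093 Y79.826
M3 S574
G1 X105.747 Y119.288 F1912
G1 X66.285 Y135.634 F1912
G1 X26.823 Y119.288 F1912
G1 X10.477 Y79.826 F1912
G1 X26.823 Y40.364 F1912
G1 X66.285 Y24.018 F1912
G1 X105.747 Y40.364 F1912
G1 X122.093 Y79.826 F1912
M5
G0 X110.583 Y126.491
M3 S574
G1 X121.505 Y123.856 F1912
G1 X124.685 Y113.079 F1912
G1 X116.941 Y104.937 F1912
G1 X106.019 Y107.572 F1912
G1 X102.839 Y118.349 F1912
G1 X110.583 Y126.491 F1912
M5
G0 X0.000 Y0.000

1 u = 1 mm; y_m = 141.743 − y.

[1] `<circle>` circle, #ff00ff→score S574 F1912: (97.070,77.820) → (94.826,83.237) → (89.409,85.481) → (83.992,83.237) → (81.748,77.820) → (83.992,72.403) → (89.409,70.159) → (94.826,72.403) → (97.070,77.820) (closed)

[2] `<circle>` circle, #ff00ff→score S574 F1912: (119.505,55.186) → (115.670,64.443) → (106.413,68.278) → (97.156,64.443) → (93.321,55.186) → (97.156,45.929) → (106.413,42.094) → (115.670,45.929) → (119.505,55.186) (closed)

[3] `<circle>` circle, #ff00ff→score S574 F1912: (122.093,79.826) → (105.747,119.288) → (66.285,135.634) → (26.823,119.288) → (10.477,79.826) → (26.823,40.364) → (66.285,24.018) → (105.747,40.364) → (122.093,79.826) (closed)

[4] `<polygon>` regular polygon, #ff00ff→score S574 F1912: (110.583,126.491) → (121.505,123.856) → (124.685,113.079) → (116.941,104.937) → (106.019,107.572) → (102.839,118.349) → (110.583,126.491) (closed)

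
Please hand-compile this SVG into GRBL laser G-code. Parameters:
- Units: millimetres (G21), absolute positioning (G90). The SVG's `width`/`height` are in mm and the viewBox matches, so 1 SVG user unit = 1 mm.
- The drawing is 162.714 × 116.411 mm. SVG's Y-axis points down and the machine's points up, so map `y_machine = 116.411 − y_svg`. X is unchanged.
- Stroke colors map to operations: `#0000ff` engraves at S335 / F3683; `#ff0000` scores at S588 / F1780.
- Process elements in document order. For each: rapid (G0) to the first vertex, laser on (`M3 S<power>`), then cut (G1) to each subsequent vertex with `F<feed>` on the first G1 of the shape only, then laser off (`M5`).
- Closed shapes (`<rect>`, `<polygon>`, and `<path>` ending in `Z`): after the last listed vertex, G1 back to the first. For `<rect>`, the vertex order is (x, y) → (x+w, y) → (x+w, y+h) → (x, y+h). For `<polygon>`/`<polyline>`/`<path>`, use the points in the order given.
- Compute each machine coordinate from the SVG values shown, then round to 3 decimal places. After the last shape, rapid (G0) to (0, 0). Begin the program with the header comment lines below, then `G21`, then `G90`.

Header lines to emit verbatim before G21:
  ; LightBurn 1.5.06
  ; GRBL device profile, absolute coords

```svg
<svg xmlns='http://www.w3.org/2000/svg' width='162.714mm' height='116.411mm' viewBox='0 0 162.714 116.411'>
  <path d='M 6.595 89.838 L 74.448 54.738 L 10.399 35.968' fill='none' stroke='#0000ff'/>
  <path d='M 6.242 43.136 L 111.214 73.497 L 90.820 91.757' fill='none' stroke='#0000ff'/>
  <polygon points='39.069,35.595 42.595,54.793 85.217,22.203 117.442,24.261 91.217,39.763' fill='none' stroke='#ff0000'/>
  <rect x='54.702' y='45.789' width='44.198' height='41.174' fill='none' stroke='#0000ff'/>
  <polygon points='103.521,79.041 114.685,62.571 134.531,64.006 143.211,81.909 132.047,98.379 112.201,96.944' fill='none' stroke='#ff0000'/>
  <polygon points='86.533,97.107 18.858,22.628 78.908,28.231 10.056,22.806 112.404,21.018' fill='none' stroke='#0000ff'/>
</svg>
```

Since the viewBox matches the mm dimensions, user units are millimetres directly. The only transform is the Y-flip y_m = 116.411 − y_svg.

Shape 1 is a open polyline drawn with `<path>`. Its stroke #0000ff means engrave at S335, F3683. After flipping Y the toolpath is (6.595,26.573) → (74.448,61.673) → (10.399,80.443).

Shape 2 is a open polyline drawn with `<path>`. Its stroke #0000ff means engrave at S335, F3683. After flipping Y the toolpath is (6.242,73.275) → (111.214,42.914) → (90.820,24.654).

Shape 3 is a closed polygon drawn with `<polygon>`. Its stroke #ff0000 means score at S588, F1780. After flipping Y the toolpath is (39.069,80.816) → (42.595,61.618) → (85.217,94.208) → (117.442,92.150) → (91.217,76.648) → (39.069,80.816), returning to the start.

Shape 4 is a rectangle drawn with `<rect>`. Its stroke #0000ff means engrave at S335, F3683. After flipping Y the toolpath is (54.702,70.622) → (98.900,70.622) → (98.900,29.448) → (54.702,29.448) → (54.702,70.622), returning to the start.

Shape 5 is a regular polygon drawn with `<polygon>`. Its stroke #ff0000 means score at S588, F1780. After flipping Y the toolpath is (103.521,37.370) → (114.685,53.840) → (134.531,52.405) → (143.211,34.502) → (132.047,18.032) → (112.201,19.467) → (103.521,37.370), returning to the start.

Shape 6 is a closed polygon drawn with `<polygon>`. Its stroke #0000ff means engrave at S335, F3683. After flipping Y the toolpath is (86.533,19.304) → (18.858,93.783) → (78.908,88.180) → (10.056,93.605) → (112.404,95.393) → (86.533,19.304), returning to the start.

; LightBurn 1.5.06
; GRBL device profile, absolute coords
G21
G90
G0 X6.595 Y26.573
M3 S335
G1 X74.448 Y61.673 F3683
G1 X10.399 Y80.443
M5
G0 X6.242 Y73.275
M3 S335
G1 X111.214 Y42.914 F3683
G1 X90.820 Y24.654
M5
G0 X39.069 Y80.816
M3 S588
G1 X42.595 Y61.618 F1780
G1 X85.217 Y94.208
G1 X117.442 Y92.150
G1 X91.217 Y76.648
G1 X39.069 Y80.816
M5
G0 X54.702 Y70.622
M3 S335
G1 X98.900 Y70.622 F3683
G1 X98.900 Y29.448
G1 X54.702 Y29.448
G1 X54.702 Y70.622
M5
G0 X103.521 Y37.370
M3 S588
G1 X114.685 Y53.840 F1780
G1 X134.531 Y52.405
G1 X143.211 Y34.502
G1 X132.047 Y18.032
G1 X112.201 Y19.467
G1 X103.521 Y37.370
M5
G0 X86.533 Y19.304
M3 S335
G1 X18.858 Y93.783 F3683
G1 X78.908 Y88.180
G1 X10.056 Y93.605
G1 X112.404 Y95.393
G1 X86.533 Y19.304
M5
G0 X0.000 Y0.000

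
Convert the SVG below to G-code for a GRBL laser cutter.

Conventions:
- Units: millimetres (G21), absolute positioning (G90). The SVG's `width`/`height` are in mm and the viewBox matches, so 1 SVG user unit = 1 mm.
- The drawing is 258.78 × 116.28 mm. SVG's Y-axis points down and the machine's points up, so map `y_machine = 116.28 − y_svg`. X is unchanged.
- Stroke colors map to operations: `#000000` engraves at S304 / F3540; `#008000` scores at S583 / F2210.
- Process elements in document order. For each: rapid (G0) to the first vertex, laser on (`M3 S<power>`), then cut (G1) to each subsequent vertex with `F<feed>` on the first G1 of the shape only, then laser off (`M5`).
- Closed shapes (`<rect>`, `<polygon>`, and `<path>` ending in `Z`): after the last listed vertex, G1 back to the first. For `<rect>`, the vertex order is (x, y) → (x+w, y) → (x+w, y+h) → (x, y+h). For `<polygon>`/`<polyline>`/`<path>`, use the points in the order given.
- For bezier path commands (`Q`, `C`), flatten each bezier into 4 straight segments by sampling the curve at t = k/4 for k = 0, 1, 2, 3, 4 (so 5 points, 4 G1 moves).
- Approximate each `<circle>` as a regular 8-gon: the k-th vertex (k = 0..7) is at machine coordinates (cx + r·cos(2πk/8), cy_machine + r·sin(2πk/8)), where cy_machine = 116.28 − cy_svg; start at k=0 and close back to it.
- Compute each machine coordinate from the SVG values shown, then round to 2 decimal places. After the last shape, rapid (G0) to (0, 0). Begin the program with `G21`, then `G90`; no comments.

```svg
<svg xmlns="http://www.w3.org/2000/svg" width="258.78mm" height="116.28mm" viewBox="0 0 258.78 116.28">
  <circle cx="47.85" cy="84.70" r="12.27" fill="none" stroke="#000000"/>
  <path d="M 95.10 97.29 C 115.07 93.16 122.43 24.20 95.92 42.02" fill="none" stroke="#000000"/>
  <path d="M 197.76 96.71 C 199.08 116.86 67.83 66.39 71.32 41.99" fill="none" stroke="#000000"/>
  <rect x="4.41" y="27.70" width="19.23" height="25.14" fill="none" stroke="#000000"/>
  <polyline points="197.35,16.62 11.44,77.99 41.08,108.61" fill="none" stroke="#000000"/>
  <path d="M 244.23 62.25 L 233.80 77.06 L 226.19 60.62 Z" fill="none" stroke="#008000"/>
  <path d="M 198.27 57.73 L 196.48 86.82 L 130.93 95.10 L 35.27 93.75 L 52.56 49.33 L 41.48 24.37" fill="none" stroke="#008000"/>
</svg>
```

G21
G90
G0 X60.12 Y31.58
M3 S304
G1 X56.53 Y40.26 F3540
G1 X47.85 Y43.85
G1 X39.17 Y40.26
G1 X35.58 Y31.58
G1 X39.17 Y22.90
G1 X47.85 Y19.31
G1 X56.53 Y22.90
G1 X60.12 Y31.58
M5
G0 X95.10 Y18.99
M3 S304
G1 X107.38 Y31.87 F3540
G1 X112.94 Y54.86
G1 X109.78 Y73.72
G1 X95.92 Y74.26
M5
G0 X197.76 Y19.57
M3 S304
G1 X178.07 Y16.19 F3540
G1 X133.73 Y30.22
G1 X89.79 Y52.61
G1 X71.32 Y74.29
M5
G0 X4.41 Y88.58
M3 S304
G1 X23.64 Y88.58 F3540
G1 X23.64 Y63.44
G1 X4.41 Y63.44
G1 X4.41 Y88.58
M5
G0 X197.35 Y99.66
M3 S304
G1 X11.44 Y38.29 F3540
G1 X41.08 Y7.67
M5
G0 X244.23 Y54.03
M3 S583
G1 X233.80 Y39.22 F2210
G1 X226.19 Y55.66
G1 X244.23 Y54.03
M5
G0 X198.27 Y58.55
M3 S583
G1 X196.48 Y29.46 F2210
G1 X130.93 Y21.18
G1 X35.27 Y22.53
G1 X52.56 Y66.95
G1 X41.48 Y91.91
M5
G0 X0.00 Y0.00

Since the viewBox matches the mm dimensions, user units are millimetres directly. The only transform is the Y-flip y_m = 116.28 − y_svg.

Shape 1 is a circle drawn with `<circle>`. Its stroke #000000 means engrave at S304, F3540. After flipping Y the toolpath is (60.12,31.58) → (56.53,40.26) → (47.85,43.85) → (39.17,40.26) → (35.58,31.58) → (39.17,22.90) → (47.85,19.31) → (56.53,22.90) → (60.12,31.58), returning to the start.

Shape 2 is a cubic bezier drawn with `<path>`. Its stroke #000000 means engrave at S304, F3540. After flipping Y the toolpath is (95.10,18.99) → (107.38,31.87) → (112.94,54.86) → (109.78,73.72) → (95.92,74.26).

Shape 3 is a cubic bezier drawn with `<path>`. Its stroke #000000 means engrave at S304, F3540. After flipping Y the toolpath is (197.76,19.57) → (178.07,16.19) → (133.73,30.22) → (89.79,52.61) → (71.32,74.29).

Shape 4 is a rectangle drawn with `<rect>`. Its stroke #000000 means engrave at S304, F3540. After flipping Y the toolpath is (4.41,88.58) → (23.64,88.58) → (23.64,63.44) → (4.41,63.44) → (4.41,88.58), returning to the start.

Shape 5 is a open polyline drawn with `<polyline>`. Its stroke #000000 means engrave at S304, F3540. After flipping Y the toolpath is (197.35,99.66) → (11.44,38.29) → (41.08,7.67).

Shape 6 is a regular polygon drawn with `<path>`. Its stroke #008000 means score at S583, F2210. After flipping Y the toolpath is (244.23,54.03) → (233.80,39.22) → (226.19,55.66) → (244.23,54.03), returning to the start.

Shape 7 is a open polyline drawn with `<path>`. Its stroke #008000 means score at S583, F2210. After flipping Y the toolpath is (198.27,58.55) → (196.48,29.46) → (130.93,21.18) → (35.27,22.53) → (52.56,66.95) → (41.48,91.91).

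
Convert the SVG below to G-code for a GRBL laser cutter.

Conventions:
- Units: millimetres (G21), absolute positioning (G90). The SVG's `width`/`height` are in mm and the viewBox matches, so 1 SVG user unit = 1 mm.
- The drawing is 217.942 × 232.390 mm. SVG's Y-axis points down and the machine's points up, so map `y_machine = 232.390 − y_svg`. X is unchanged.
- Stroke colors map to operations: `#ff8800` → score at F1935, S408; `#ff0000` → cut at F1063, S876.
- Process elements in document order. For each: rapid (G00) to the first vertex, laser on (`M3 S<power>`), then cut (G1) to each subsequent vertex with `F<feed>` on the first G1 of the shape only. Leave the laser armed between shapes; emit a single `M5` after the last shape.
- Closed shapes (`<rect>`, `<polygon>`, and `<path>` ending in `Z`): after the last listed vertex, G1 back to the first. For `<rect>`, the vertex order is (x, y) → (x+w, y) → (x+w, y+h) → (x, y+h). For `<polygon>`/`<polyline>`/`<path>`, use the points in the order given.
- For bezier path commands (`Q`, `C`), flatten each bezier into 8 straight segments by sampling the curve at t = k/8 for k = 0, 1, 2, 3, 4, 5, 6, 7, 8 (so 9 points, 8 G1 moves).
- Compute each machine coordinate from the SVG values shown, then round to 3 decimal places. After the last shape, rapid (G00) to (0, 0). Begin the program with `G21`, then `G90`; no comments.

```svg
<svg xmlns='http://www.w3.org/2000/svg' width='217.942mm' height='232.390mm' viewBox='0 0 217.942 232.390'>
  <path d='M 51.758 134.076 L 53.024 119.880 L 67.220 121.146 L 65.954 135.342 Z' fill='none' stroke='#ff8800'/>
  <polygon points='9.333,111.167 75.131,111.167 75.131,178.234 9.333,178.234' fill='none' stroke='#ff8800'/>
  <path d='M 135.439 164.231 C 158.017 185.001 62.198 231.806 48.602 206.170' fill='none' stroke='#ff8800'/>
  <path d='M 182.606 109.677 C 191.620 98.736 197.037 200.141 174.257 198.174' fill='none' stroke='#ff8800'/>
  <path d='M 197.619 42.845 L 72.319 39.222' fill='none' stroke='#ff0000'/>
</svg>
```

G21
G90
G00 X51.758 Y98.314
M3 S408
G1 X53.024 Y112.510 F1935
G1 X67.220 Y111.244
G1 X65.954 Y97.048
G1 X51.758 Y98.314
G00 X9.333 Y121.223
M3 S408
G1 X75.131 Y121.223 F1935
G1 X75.131 Y54.156
G1 X9.333 Y54.156
G1 X9.333 Y121.223
G00 X135.439 Y68.159
M3 S408
G1 X138.748 Y59.342 F1935
G1 X133.308 Y49.239
G1 X121.470 Y39.002
G1 X105.586 Y29.787
G1 X88.006 Y22.747
G1 X71.081 Y19.037
G1 X57.163 Y19.810
G1 X48.602 Y26.220
G00 X182.606 Y122.713
M3 S408
G1 X185.770 Y121.971 F1935
G1 X188.308 Y113.224
G1 X189.932 Y99.001
G1 X190.354 Y81.830
G1 X189.286 Y64.237
G1 X186.439 Y48.752
G1 X181.526 Y37.903
G1 X174.257 Y34.216
G00 X197.619 Y189.545
M3 S876
G1 X72.319 Y193.168 F1063
M5
G00 X0.000 Y0.000

1 u = 1 mm; y_m = 232.390 − y.

[1] `<path>` regular polygon, #ff8800→score S408 F1935: (51.758,98.314) → (53.024,112.510) → (67.220,111.244) → (65.954,97.048) → (51.758,98.314) (closed)

[2] `<polygon>` rectangle, #ff8800→score S408 F1935: (9.333,121.223) → (75.131,121.223) → (75.131,54.156) → (9.333,54.156) → (9.333,121.223) (closed)

[3] `<path>` cubic bezier, #ff8800→score S408 F1935: (135.439,68.159) → (138.748,59.342) → (133.308,49.239) → (121.470,39.002) → (105.586,29.787) → (88.006,22.747) → (71.081,19.037) → (57.163,19.810) → (48.602,26.220)

[4] `<path>` cubic bezier, #ff8800→score S408 F1935: (182.606,122.713) → (185.770,121.971) → (188.308,113.224) → (189.932,99.001) → (190.354,81.830) → (189.286,64.237) → (186.439,48.752) → (181.526,37.903) → (174.257,34.216)

[5] `<path>` line segment, #ff0000→cut S876 F1063: (197.619,189.545) → (72.319,193.168)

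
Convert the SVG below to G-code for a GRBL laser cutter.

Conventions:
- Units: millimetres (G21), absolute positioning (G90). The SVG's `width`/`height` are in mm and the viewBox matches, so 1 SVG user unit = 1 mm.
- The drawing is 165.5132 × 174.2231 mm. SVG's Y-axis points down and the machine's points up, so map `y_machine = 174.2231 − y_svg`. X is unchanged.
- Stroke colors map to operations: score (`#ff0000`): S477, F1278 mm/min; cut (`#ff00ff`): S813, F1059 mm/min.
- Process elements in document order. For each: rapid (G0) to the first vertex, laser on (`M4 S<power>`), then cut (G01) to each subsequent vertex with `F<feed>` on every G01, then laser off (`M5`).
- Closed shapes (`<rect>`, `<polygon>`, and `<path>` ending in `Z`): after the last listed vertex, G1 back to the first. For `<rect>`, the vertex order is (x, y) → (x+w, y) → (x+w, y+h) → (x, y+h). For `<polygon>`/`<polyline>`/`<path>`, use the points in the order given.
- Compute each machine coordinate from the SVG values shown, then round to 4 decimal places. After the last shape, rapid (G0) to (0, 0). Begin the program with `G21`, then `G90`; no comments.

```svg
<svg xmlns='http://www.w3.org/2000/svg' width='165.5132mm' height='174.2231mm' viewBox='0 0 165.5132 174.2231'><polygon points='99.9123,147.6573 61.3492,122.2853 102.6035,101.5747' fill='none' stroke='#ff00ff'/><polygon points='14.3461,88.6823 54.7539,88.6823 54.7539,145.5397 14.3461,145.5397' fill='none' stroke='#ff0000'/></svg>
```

G21
G90
G0 X99.9123 Y26.5658
M4 S813
G01 X61.3492 Y51.9378 F1059
G01 X102.6035 Y72.6484 F1059
G01 X99.9123 Y26.5658 F1059
M5
G0 X14.3461 Y85.5408
M4 S477
G01 X54.7539 Y85.5408 F1278
G01 X54.7539 Y28.6834 F1278
G01 X14.3461 Y28.6834 F1278
G01 X14.3461 Y85.5408 F1278
M5
G0 X0.0000 Y0.0000

viewBox `0 0 165.5132 174.2231` with mm width/height → 1 unit = 1 mm. Flip: y_m = 174.2231 − y_svg.

**Shape 1** — `<polygon>` regular polygon, stroke `#ff00ff` → cut (S813, F1059). Machine vertices: (99.9123,26.5658) → (61.3492,51.9378) → (102.6035,72.6484) → (99.9123,26.5658). Closed: final G1 returns to the first vertex.

**Shape 2** — `<polygon>` rectangle, stroke `#ff0000` → score (S477, F1278). Machine vertices: (14.3461,85.5408) → (54.7539,85.5408) → (54.7539,28.6834) → (14.3461,28.6834) → (14.3461,85.5408). Closed: final G1 returns to the first vertex.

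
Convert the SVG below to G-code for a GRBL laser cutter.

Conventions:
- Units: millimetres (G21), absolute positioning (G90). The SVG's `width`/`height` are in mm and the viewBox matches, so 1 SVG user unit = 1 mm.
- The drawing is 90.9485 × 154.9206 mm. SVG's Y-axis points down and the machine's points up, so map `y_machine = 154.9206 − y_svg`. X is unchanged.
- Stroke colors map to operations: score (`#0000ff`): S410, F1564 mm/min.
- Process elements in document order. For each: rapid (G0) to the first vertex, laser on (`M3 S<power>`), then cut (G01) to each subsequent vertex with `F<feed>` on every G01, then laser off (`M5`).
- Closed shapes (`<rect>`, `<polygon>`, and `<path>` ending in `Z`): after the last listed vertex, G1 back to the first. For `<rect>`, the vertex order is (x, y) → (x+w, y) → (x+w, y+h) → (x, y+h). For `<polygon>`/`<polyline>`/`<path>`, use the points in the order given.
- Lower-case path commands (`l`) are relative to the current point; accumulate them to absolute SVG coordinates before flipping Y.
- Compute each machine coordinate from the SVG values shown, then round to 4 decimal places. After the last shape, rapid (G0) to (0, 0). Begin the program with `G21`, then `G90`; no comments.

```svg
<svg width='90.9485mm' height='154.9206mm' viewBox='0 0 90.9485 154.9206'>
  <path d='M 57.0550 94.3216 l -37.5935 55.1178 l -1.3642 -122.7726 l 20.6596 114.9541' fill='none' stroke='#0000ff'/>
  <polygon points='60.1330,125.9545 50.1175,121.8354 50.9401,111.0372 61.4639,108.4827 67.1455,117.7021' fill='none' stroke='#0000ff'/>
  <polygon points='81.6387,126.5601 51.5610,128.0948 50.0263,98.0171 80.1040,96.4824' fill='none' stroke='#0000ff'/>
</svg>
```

G21
G90
G0 X57.0550 Y60.5990
M3 S410
G01 X19.4615 Y5.4812 F1564
G01 X18.0973 Y128.2538 F1564
G01 X38.7569 Y13.2997 F1564
M5
G0 X60.1330 Y28.9661
M3 S410
G01 X50.1175 Y33.0852 F1564
G01 X50.9401 Y43.8834 F1564
G01 X61.4639 Y46.4379 F1564
G01 X67.1455 Y37.2185 F1564
G01 X60.1330 Y28.9661 F1564
M5
G0 X81.6387 Y28.3605
M3 S410
G01 X51.5610 Y26.8258 F1564
G01 X50.0263 Y56.9035 F1564
G01 X80.1040 Y58.4382 F1564
G01 X81.6387 Y28.3605 F1564
M5
G0 X0.0000 Y0.0000

viewBox `0 0 90.9485 154.9206` with mm width/height → 1 unit = 1 mm. Flip: y_m = 154.9206 − y_svg.

**Shape 1** — `<path>` open polyline, stroke `#0000ff` → score (S410, F1564). Machine vertices: (57.0550,60.5990) → (19.4615,5.4812) → (18.0973,128.2538) → (38.7569,13.2997). Open path.

**Shape 2** — `<polygon>` regular polygon, stroke `#0000ff` → score (S410, F1564). Machine vertices: (60.1330,28.9661) → (50.1175,33.0852) → (50.9401,43.8834) → (61.4639,46.4379) → (67.1455,37.2185) → (60.1330,28.9661). Closed: final G1 returns to the first vertex.

**Shape 3** — `<polygon>` regular polygon, stroke `#0000ff` → score (S410, F1564). Machine vertices: (81.6387,28.3605) → (51.5610,26.8258) → (50.0263,56.9035) → (80.1040,58.4382) → (81.6387,28.3605). Closed: final G1 returns to the first vertex.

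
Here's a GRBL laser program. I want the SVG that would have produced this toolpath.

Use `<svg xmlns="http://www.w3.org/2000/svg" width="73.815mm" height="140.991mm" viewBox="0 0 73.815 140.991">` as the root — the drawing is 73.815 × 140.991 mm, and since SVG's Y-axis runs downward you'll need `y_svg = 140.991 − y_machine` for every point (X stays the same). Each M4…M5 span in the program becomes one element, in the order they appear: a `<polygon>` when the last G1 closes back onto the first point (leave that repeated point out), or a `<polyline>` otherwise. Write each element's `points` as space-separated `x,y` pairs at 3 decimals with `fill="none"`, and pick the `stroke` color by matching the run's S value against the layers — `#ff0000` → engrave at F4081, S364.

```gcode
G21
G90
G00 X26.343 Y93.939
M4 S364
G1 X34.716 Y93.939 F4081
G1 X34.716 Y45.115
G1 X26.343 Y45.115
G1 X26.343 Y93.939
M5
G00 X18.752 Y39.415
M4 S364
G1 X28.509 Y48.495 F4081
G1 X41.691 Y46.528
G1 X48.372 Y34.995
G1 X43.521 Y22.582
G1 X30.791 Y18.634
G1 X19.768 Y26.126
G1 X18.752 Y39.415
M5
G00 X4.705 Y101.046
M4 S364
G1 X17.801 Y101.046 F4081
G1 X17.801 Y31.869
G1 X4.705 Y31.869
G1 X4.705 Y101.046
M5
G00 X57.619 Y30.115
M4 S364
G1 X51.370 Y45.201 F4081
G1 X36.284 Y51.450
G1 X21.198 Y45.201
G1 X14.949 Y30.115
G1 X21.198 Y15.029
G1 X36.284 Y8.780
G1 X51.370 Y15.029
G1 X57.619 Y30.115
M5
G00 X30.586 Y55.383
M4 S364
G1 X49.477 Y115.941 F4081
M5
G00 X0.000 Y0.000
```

<svg xmlns="http://www.w3.org/2000/svg" width="73.815mm" height="140.991mm" viewBox="0 0 73.815 140.991">
  <polygon points="26.343,47.052 34.716,47.052 34.716,95.876 26.343,95.876" fill="none" stroke="#ff0000"/>
  <polygon points="18.752,101.576 28.509,92.496 41.691,94.463 48.372,105.996 43.521,118.409 30.791,122.357 19.768,114.865" fill="none" stroke="#ff0000"/>
  <polygon points="4.705,39.945 17.801,39.945 17.801,109.122 4.705,109.122" fill="none" stroke="#ff0000"/>
  <polygon points="57.619,110.876 51.370,95.790 36.284,89.541 21.198,95.790 14.949,110.876 21.198,125.962 36.284,132.211 51.370,125.962" fill="none" stroke="#ff0000"/>
  <polyline points="30.586,85.608 49.477,25.050" fill="none" stroke="#ff0000"/>
</svg>

y_svg = 140.991 − y_m. Every run uses S364, so all elements get stroke `#ff0000` (engrave).

[1] closed run; points: 26.343,47.052 34.716,47.052 34.716,95.876 26.343,95.876

[2] closed run; points: 18.752,101.576 28.509,92.496 41.691,94.463 48.372,105.996 43.521,118.409 30.791,122.357 19.768,114.865

[3] closed run; points: 4.705,39.945 17.801,39.945 17.801,109.122 4.705,109.122

[4] closed run; points: 57.619,110.876 51.370,95.790 36.284,89.541 21.198,95.790 14.949,110.876 21.198,125.962 36.284,132.211 51.370,125.962

[5] open run; points: 30.586,85.608 49.477,25.050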